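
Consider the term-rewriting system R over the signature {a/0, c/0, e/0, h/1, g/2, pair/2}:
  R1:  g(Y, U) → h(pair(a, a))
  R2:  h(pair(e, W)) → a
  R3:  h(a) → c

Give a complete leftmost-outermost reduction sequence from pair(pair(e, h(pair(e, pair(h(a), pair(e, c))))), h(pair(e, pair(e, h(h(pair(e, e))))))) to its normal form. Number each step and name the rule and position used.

pair(pair(e, a), a)

1. pair(pair(e, h(pair(e, pair(h(a), pair(e, c))))), h(pair(e, pair(e, h(h(pair(e, e)))))))  →  pair(pair(e, a), h(pair(e, pair(e, h(h(pair(e, e)))))))   [R2 at 1.2]
2. pair(pair(e, a), h(pair(e, pair(e, h(h(pair(e, e)))))))  →  pair(pair(e, a), a)   [R2 at 2]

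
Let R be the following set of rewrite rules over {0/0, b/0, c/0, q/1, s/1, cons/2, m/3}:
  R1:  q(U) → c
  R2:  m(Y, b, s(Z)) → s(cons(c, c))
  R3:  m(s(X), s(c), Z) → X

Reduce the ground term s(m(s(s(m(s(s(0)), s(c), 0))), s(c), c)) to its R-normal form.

s(s(s(0)))

1. s(m(s(s(m(s(s(0)), s(c), 0))), s(c), c))  →  s(s(m(s(s(0)), s(c), 0)))   [R3 at 1]
2. s(s(m(s(s(0)), s(c), 0)))  →  s(s(s(0)))   [R3 at 1.1]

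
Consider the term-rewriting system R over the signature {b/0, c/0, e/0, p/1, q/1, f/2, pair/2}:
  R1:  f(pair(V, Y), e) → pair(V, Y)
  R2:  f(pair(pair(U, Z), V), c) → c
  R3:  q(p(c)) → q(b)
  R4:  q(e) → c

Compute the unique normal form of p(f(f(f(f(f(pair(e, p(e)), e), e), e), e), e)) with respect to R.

p(pair(e, p(e)))

1. p(f(f(f(f(f(pair(e, p(e)), e), e), e), e), e))  →  p(f(f(f(f(pair(e, p(e)), e), e), e), e))   [R1 at 1.1.1.1.1]
2. p(f(f(f(f(pair(e, p(e)), e), e), e), e))  →  p(f(f(f(pair(e, p(e)), e), e), e))   [R1 at 1.1.1.1]
3. p(f(f(f(pair(e, p(e)), e), e), e))  →  p(f(f(pair(e, p(e)), e), e))   [R1 at 1.1.1]
4. p(f(f(pair(e, p(e)), e), e))  →  p(f(pair(e, p(e)), e))   [R1 at 1.1]
5. p(f(pair(e, p(e)), e))  →  p(pair(e, p(e)))   [R1 at 1]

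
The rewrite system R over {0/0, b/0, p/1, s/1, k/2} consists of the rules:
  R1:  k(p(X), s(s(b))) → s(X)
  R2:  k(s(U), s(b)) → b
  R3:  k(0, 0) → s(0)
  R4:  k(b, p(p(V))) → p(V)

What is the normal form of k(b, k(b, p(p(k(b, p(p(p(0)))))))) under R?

p(p(0))

1. k(b, k(b, p(p(k(b, p(p(p(0))))))))  →  k(b, p(k(b, p(p(p(0))))))   [R4 at 2]
2. k(b, p(k(b, p(p(p(0))))))  →  k(b, p(p(p(0))))   [R4 at 2.1]
3. k(b, p(p(p(0))))  →  p(p(0))   [R4 at ε]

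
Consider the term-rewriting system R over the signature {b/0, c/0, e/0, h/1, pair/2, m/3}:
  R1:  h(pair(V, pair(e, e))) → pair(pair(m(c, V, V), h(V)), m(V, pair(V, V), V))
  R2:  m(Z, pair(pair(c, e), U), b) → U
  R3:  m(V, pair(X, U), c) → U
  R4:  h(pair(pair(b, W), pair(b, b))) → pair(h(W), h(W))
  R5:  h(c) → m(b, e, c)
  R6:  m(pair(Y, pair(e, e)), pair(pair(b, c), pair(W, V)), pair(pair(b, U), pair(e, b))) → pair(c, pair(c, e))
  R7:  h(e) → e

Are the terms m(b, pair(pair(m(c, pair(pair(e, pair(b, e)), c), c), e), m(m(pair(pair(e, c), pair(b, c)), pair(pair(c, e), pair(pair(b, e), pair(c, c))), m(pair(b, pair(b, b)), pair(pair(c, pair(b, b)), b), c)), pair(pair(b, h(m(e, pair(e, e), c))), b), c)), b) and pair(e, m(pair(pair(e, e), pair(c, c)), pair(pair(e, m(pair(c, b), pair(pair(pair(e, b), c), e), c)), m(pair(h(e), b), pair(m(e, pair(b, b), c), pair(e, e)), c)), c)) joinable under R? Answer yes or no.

no — NF(t₁) = b, NF(t₂) = pair(e, pair(e, e))

Reduce t₁ = m(b, pair(pair(m(c, pair(pair(e, pair(b, e)), c), c), e), m(m(pair(pair(e, c), pair(b, c)), pair(pair(c, e), pair(pair(b, e), pair(c, c))), m(pair(b, pair(b, b)), pair(pair(c, pair(b, b)), b), c)), pair(pair(b, h(m(e, pair(e, e), c))), b), c)), b):
1. m(b, pair(pair(m(c, pair(pair(e, pair(b, e)), c), c), e), m(m(pair(pair(e, c), pair(b, c)), pair(pair(c, e), pair(pair(b, e), pair(c, c))), m(pair(b, pair(b, b)), pair(pair(c, pair(b, b)), b), c)), pair(pair(b, h(m(e, pair(e, e), c))), b), c)), b)  →  m(b, pair(pair(c, e), m(m(pair(pair(e, c), pair(b, c)), pair(pair(c, e), pair(pair(b, e), pair(c, c))), m(pair(b, pair(b, b)), pair(pair(c, pair(b, b)), b), c)), pair(pair(b, h(m(e, pair(e, e), c))), b), c)), b)   [R3 at 2.1.1]
2. m(b, pair(pair(c, e), m(m(pair(pair(e, c), pair(b, c)), pair(pair(c, e), pair(pair(b, e), pair(c, c))), m(pair(b, pair(b, b)), pair(pair(c, pair(b, b)), b), c)), pair(pair(b, h(m(e, pair(e, e), c))), b), c)), b)  →  m(m(pair(pair(e, c), pair(b, c)), pair(pair(c, e), pair(pair(b, e), pair(c, c))), m(pair(b, pair(b, b)), pair(pair(c, pair(b, b)), b), c)), pair(pair(b, h(m(e, pair(e, e), c))), b), c)   [R2 at ε]
3. m(m(pair(pair(e, c), pair(b, c)), pair(pair(c, e), pair(pair(b, e), pair(c, c))), m(pair(b, pair(b, b)), pair(pair(c, pair(b, b)), b), c)), pair(pair(b, h(m(e, pair(e, e), c))), b), c)  →  b   [R3 at ε]

Reduce t₂ = pair(e, m(pair(pair(e, e), pair(c, c)), pair(pair(e, m(pair(c, b), pair(pair(pair(e, b), c), e), c)), m(pair(h(e), b), pair(m(e, pair(b, b), c), pair(e, e)), c)), c)):
1. pair(e, m(pair(pair(e, e), pair(c, c)), pair(pair(e, m(pair(c, b), pair(pair(pair(e, b), c), e), c)), m(pair(h(e), b), pair(m(e, pair(b, b), c), pair(e, e)), c)), c))  →  pair(e, m(pair(h(e), b), pair(m(e, pair(b, b), c), pair(e, e)), c))   [R3 at 2]
2. pair(e, m(pair(h(e), b), pair(m(e, pair(b, b), c), pair(e, e)), c))  →  pair(e, pair(e, e))   [R3 at 2]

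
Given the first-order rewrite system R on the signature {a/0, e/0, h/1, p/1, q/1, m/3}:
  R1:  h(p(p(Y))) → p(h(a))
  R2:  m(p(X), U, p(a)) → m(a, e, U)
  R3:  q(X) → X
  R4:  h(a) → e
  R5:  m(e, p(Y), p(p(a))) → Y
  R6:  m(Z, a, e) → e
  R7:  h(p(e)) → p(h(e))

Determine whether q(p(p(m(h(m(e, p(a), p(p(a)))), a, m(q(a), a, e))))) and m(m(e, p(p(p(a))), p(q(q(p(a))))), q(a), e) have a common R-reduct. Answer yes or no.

no — NF(t₁) = p(p(e)), NF(t₂) = e

Reduce t₁ = q(p(p(m(h(m(e, p(a), p(p(a)))), a, m(q(a), a, e))))):
1. q(p(p(m(h(m(e, p(a), p(p(a)))), a, m(q(a), a, e)))))  →  p(p(m(h(m(e, p(a), p(p(a)))), a, m(q(a), a, e))))   [R3 at ε]
2. p(p(m(h(m(e, p(a), p(p(a)))), a, m(q(a), a, e))))  →  p(p(m(h(a), a, m(q(a), a, e))))   [R5 at 1.1.1.1]
3. p(p(m(h(a), a, m(q(a), a, e))))  →  p(p(m(e, a, m(q(a), a, e))))   [R4 at 1.1.1]
4. p(p(m(e, a, m(q(a), a, e))))  →  p(p(m(e, a, e)))   [R6 at 1.1.3]
5. p(p(m(e, a, e)))  →  p(p(e))   [R6 at 1.1]

Reduce t₂ = m(m(e, p(p(p(a))), p(q(q(p(a))))), q(a), e):
1. m(m(e, p(p(p(a))), p(q(q(p(a))))), q(a), e)  →  m(m(e, p(p(p(a))), p(q(p(a)))), q(a), e)   [R3 at 1.3.1]
2. m(m(e, p(p(p(a))), p(q(p(a)))), q(a), e)  →  m(m(e, p(p(p(a))), p(p(a))), q(a), e)   [R3 at 1.3.1]
3. m(m(e, p(p(p(a))), p(p(a))), q(a), e)  →  m(p(p(a)), q(a), e)   [R5 at 1]
4. m(p(p(a)), q(a), e)  →  m(p(p(a)), a, e)   [R3 at 2]
5. m(p(p(a)), a, e)  →  e   [R6 at ε]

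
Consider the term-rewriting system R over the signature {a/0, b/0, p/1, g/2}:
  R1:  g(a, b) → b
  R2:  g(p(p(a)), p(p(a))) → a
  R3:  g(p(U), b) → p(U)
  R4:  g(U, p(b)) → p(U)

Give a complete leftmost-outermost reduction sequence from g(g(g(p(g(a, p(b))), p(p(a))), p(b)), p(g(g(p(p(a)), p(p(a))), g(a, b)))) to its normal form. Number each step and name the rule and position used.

p(p(a))

1. g(g(g(p(g(a, p(b))), p(p(a))), p(b)), p(g(g(p(p(a)), p(p(a))), g(a, b))))  →  g(p(g(p(g(a, p(b))), p(p(a)))), p(g(g(p(p(a)), p(p(a))), g(a, b))))   [R4 at 1]
2. g(p(g(p(g(a, p(b))), p(p(a)))), p(g(g(p(p(a)), p(p(a))), g(a, b))))  →  g(p(g(p(p(a)), p(p(a)))), p(g(g(p(p(a)), p(p(a))), g(a, b))))   [R4 at 1.1.1.1]
3. g(p(g(p(p(a)), p(p(a)))), p(g(g(p(p(a)), p(p(a))), g(a, b))))  →  g(p(a), p(g(g(p(p(a)), p(p(a))), g(a, b))))   [R2 at 1.1]
4. g(p(a), p(g(g(p(p(a)), p(p(a))), g(a, b))))  →  g(p(a), p(g(a, g(a, b))))   [R2 at 2.1.1]
5. g(p(a), p(g(a, g(a, b))))  →  g(p(a), p(g(a, b)))   [R1 at 2.1.2]
6. g(p(a), p(g(a, b)))  →  g(p(a), p(b))   [R1 at 2.1]
7. g(p(a), p(b))  →  p(p(a))   [R4 at ε]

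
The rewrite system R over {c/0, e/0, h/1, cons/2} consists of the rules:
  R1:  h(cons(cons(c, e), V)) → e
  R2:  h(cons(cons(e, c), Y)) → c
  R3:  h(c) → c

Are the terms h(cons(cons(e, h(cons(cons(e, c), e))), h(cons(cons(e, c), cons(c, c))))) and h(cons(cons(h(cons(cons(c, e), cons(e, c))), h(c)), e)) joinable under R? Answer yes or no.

Reduce t₁ = h(cons(cons(e, h(cons(cons(e, c), e))), h(cons(cons(e, c), cons(c, c))))):
1. h(cons(cons(e, h(cons(cons(e, c), e))), h(cons(cons(e, c), cons(c, c)))))  →  h(cons(cons(e, c), h(cons(cons(e, c), cons(c, c)))))   [R2 at 1.1.2]
2. h(cons(cons(e, c), h(cons(cons(e, c), cons(c, c)))))  →  c   [R2 at ε]

Reduce t₂ = h(cons(cons(h(cons(cons(c, e), cons(e, c))), h(c)), e)):
1. h(cons(cons(h(cons(cons(c, e), cons(e, c))), h(c)), e))  →  h(cons(cons(e, h(c)), e))   [R1 at 1.1.1]
2. h(cons(cons(e, h(c)), e))  →  h(cons(cons(e, c), e))   [R3 at 1.1.2]
3. h(cons(cons(e, c), e))  →  c   [R2 at ε]

yes — NF(t₁) = c, NF(t₂) = c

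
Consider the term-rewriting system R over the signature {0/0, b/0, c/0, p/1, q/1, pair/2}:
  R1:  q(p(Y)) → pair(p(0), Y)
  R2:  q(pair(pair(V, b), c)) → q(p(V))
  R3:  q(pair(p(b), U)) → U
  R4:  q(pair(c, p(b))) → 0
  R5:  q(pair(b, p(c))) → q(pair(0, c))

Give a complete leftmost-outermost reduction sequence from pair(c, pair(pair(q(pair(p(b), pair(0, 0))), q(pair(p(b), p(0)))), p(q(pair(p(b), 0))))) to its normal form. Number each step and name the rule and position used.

1. pair(c, pair(pair(q(pair(p(b), pair(0, 0))), q(pair(p(b), p(0)))), p(q(pair(p(b), 0)))))  →  pair(c, pair(pair(pair(0, 0), q(pair(p(b), p(0)))), p(q(pair(p(b), 0)))))   [R3 at 2.1.1]
2. pair(c, pair(pair(pair(0, 0), q(pair(p(b), p(0)))), p(q(pair(p(b), 0)))))  →  pair(c, pair(pair(pair(0, 0), p(0)), p(q(pair(p(b), 0)))))   [R3 at 2.1.2]
3. pair(c, pair(pair(pair(0, 0), p(0)), p(q(pair(p(b), 0)))))  →  pair(c, pair(pair(pair(0, 0), p(0)), p(0)))   [R3 at 2.2.1]

pair(c, pair(pair(pair(0, 0), p(0)), p(0)))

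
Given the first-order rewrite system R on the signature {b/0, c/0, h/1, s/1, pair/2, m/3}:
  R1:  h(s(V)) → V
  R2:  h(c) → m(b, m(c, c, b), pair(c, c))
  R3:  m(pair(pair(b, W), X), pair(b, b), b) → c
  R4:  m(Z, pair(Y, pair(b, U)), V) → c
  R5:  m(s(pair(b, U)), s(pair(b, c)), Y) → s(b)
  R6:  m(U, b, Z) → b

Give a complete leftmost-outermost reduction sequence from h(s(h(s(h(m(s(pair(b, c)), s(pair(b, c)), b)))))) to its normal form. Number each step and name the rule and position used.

b

1. h(s(h(s(h(m(s(pair(b, c)), s(pair(b, c)), b))))))  →  h(s(h(m(s(pair(b, c)), s(pair(b, c)), b))))   [R1 at ε]
2. h(s(h(m(s(pair(b, c)), s(pair(b, c)), b))))  →  h(m(s(pair(b, c)), s(pair(b, c)), b))   [R1 at ε]
3. h(m(s(pair(b, c)), s(pair(b, c)), b))  →  h(s(b))   [R5 at 1]
4. h(s(b))  →  b   [R1 at ε]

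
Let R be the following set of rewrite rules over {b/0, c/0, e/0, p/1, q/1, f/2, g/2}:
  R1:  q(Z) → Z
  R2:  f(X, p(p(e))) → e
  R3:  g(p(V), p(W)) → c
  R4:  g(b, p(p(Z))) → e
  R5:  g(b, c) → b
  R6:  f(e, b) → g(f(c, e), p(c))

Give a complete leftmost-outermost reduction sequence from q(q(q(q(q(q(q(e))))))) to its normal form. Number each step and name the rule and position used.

1. q(q(q(q(q(q(q(e)))))))  →  q(q(q(q(q(q(e))))))   [R1 at ε]
2. q(q(q(q(q(q(e))))))  →  q(q(q(q(q(e)))))   [R1 at ε]
3. q(q(q(q(q(e)))))  →  q(q(q(q(e))))   [R1 at ε]
4. q(q(q(q(e))))  →  q(q(q(e)))   [R1 at ε]
5. q(q(q(e)))  →  q(q(e))   [R1 at ε]
6. q(q(e))  →  q(e)   [R1 at ε]
7. q(e)  →  e   [R1 at ε]

e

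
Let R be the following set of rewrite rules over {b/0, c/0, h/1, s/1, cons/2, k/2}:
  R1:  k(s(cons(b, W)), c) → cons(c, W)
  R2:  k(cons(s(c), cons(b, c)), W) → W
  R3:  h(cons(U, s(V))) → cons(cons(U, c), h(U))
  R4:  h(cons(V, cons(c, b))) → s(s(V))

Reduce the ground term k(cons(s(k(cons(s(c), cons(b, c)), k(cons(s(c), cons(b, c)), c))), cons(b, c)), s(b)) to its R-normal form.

s(b)

1. k(cons(s(k(cons(s(c), cons(b, c)), k(cons(s(c), cons(b, c)), c))), cons(b, c)), s(b))  →  k(cons(s(k(cons(s(c), cons(b, c)), c)), cons(b, c)), s(b))   [R2 at 1.1.1]
2. k(cons(s(k(cons(s(c), cons(b, c)), c)), cons(b, c)), s(b))  →  k(cons(s(c), cons(b, c)), s(b))   [R2 at 1.1.1]
3. k(cons(s(c), cons(b, c)), s(b))  →  s(b)   [R2 at ε]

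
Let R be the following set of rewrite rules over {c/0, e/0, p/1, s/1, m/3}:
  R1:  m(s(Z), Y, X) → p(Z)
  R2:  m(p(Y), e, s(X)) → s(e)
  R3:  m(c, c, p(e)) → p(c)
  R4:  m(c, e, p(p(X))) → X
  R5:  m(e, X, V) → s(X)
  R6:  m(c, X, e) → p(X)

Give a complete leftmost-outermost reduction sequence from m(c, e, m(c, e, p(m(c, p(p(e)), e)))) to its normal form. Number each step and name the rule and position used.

1. m(c, e, m(c, e, p(m(c, p(p(e)), e))))  →  m(c, e, m(c, e, p(p(p(p(e))))))   [R6 at 3.3.1]
2. m(c, e, m(c, e, p(p(p(p(e))))))  →  m(c, e, p(p(e)))   [R4 at 3]
3. m(c, e, p(p(e)))  →  e   [R4 at ε]

e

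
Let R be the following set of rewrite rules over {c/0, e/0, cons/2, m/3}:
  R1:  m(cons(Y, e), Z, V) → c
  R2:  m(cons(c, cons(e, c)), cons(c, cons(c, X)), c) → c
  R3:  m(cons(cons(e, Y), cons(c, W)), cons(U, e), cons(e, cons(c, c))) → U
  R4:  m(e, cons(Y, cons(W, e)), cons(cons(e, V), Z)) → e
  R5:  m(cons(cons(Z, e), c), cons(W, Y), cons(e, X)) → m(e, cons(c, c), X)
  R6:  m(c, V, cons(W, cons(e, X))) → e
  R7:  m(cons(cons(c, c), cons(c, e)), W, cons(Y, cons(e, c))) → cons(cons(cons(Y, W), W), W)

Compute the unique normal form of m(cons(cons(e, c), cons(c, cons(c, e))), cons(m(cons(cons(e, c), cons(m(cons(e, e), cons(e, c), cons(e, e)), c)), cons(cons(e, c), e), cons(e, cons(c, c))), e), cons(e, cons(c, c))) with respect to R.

cons(e, c)

1. m(cons(cons(e, c), cons(c, cons(c, e))), cons(m(cons(cons(e, c), cons(m(cons(e, e), cons(e, c), cons(e, e)), c)), cons(cons(e, c), e), cons(e, cons(c, c))), e), cons(e, cons(c, c)))  →  m(cons(cons(e, c), cons(m(cons(e, e), cons(e, c), cons(e, e)), c)), cons(cons(e, c), e), cons(e, cons(c, c)))   [R3 at ε]
2. m(cons(cons(e, c), cons(m(cons(e, e), cons(e, c), cons(e, e)), c)), cons(cons(e, c), e), cons(e, cons(c, c)))  →  m(cons(cons(e, c), cons(c, c)), cons(cons(e, c), e), cons(e, cons(c, c)))   [R1 at 1.2.1]
3. m(cons(cons(e, c), cons(c, c)), cons(cons(e, c), e), cons(e, cons(c, c)))  →  cons(e, c)   [R3 at ε]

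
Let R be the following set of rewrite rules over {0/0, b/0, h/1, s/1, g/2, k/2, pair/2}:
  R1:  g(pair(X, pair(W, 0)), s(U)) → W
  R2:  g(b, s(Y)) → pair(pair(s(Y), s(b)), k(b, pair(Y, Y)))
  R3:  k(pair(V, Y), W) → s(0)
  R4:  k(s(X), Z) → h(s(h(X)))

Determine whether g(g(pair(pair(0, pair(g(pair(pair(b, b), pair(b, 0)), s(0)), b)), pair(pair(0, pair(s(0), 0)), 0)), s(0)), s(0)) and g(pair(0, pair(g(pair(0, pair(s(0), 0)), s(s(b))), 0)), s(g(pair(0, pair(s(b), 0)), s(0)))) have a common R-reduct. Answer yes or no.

Reduce t₁ = g(g(pair(pair(0, pair(g(pair(pair(b, b), pair(b, 0)), s(0)), b)), pair(pair(0, pair(s(0), 0)), 0)), s(0)), s(0)):
1. g(g(pair(pair(0, pair(g(pair(pair(b, b), pair(b, 0)), s(0)), b)), pair(pair(0, pair(s(0), 0)), 0)), s(0)), s(0))  →  g(pair(0, pair(s(0), 0)), s(0))   [R1 at 1]
2. g(pair(0, pair(s(0), 0)), s(0))  →  s(0)   [R1 at ε]

Reduce t₂ = g(pair(0, pair(g(pair(0, pair(s(0), 0)), s(s(b))), 0)), s(g(pair(0, pair(s(b), 0)), s(0)))):
1. g(pair(0, pair(g(pair(0, pair(s(0), 0)), s(s(b))), 0)), s(g(pair(0, pair(s(b), 0)), s(0))))  →  g(pair(0, pair(s(0), 0)), s(s(b)))   [R1 at ε]
2. g(pair(0, pair(s(0), 0)), s(s(b)))  →  s(0)   [R1 at ε]

yes — NF(t₁) = s(0), NF(t₂) = s(0)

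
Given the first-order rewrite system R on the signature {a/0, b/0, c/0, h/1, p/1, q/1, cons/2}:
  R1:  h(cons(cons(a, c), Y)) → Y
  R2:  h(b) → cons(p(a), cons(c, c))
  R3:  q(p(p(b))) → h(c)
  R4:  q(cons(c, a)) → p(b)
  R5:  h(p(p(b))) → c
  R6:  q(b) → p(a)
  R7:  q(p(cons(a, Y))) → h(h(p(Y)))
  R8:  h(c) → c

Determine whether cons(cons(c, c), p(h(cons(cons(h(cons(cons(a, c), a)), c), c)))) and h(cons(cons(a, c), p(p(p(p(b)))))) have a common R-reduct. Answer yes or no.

no — NF(t₁) = cons(cons(c, c), p(c)), NF(t₂) = p(p(p(p(b))))

Reduce t₁ = cons(cons(c, c), p(h(cons(cons(h(cons(cons(a, c), a)), c), c)))):
1. cons(cons(c, c), p(h(cons(cons(h(cons(cons(a, c), a)), c), c))))  →  cons(cons(c, c), p(h(cons(cons(a, c), c))))   [R1 at 2.1.1.1.1]
2. cons(cons(c, c), p(h(cons(cons(a, c), c))))  →  cons(cons(c, c), p(c))   [R1 at 2.1]

Reduce t₂ = h(cons(cons(a, c), p(p(p(p(b)))))):
1. h(cons(cons(a, c), p(p(p(p(b))))))  →  p(p(p(p(b))))   [R1 at ε]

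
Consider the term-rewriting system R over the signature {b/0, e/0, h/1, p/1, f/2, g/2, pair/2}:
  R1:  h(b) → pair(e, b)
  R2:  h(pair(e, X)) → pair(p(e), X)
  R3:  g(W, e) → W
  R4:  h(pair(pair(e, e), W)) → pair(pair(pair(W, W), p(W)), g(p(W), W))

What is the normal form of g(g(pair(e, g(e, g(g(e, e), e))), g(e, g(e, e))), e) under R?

pair(e, e)

1. g(g(pair(e, g(e, g(g(e, e), e))), g(e, g(e, e))), e)  →  g(pair(e, g(e, g(g(e, e), e))), g(e, g(e, e)))   [R3 at ε]
2. g(pair(e, g(e, g(g(e, e), e))), g(e, g(e, e)))  →  g(pair(e, g(e, g(e, e))), g(e, g(e, e)))   [R3 at 1.2.2]
3. g(pair(e, g(e, g(e, e))), g(e, g(e, e)))  →  g(pair(e, g(e, e)), g(e, g(e, e)))   [R3 at 1.2.2]
4. g(pair(e, g(e, e)), g(e, g(e, e)))  →  g(pair(e, e), g(e, g(e, e)))   [R3 at 1.2]
5. g(pair(e, e), g(e, g(e, e)))  →  g(pair(e, e), g(e, e))   [R3 at 2.2]
6. g(pair(e, e), g(e, e))  →  g(pair(e, e), e)   [R3 at 2]
7. g(pair(e, e), e)  →  pair(e, e)   [R3 at ε]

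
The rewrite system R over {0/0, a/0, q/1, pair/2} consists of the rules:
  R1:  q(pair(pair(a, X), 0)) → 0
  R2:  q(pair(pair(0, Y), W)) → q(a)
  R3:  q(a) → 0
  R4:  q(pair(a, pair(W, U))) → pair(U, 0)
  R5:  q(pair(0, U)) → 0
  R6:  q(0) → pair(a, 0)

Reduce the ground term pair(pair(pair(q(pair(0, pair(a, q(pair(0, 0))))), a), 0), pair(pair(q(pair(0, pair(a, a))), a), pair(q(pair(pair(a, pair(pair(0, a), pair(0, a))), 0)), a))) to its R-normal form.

1. pair(pair(pair(q(pair(0, pair(a, q(pair(0, 0))))), a), 0), pair(pair(q(pair(0, pair(a, a))), a), pair(q(pair(pair(a, pair(pair(0, a), pair(0, a))), 0)), a)))  →  pair(pair(pair(0, a), 0), pair(pair(q(pair(0, pair(a, a))), a), pair(q(pair(pair(a, pair(pair(0, a), pair(0, a))), 0)), a)))   [R5 at 1.1.1]
2. pair(pair(pair(0, a), 0), pair(pair(q(pair(0, pair(a, a))), a), pair(q(pair(pair(a, pair(pair(0, a), pair(0, a))), 0)), a)))  →  pair(pair(pair(0, a), 0), pair(pair(0, a), pair(q(pair(pair(a, pair(pair(0, a), pair(0, a))), 0)), a)))   [R5 at 2.1.1]
3. pair(pair(pair(0, a), 0), pair(pair(0, a), pair(q(pair(pair(a, pair(pair(0, a), pair(0, a))), 0)), a)))  →  pair(pair(pair(0, a), 0), pair(pair(0, a), pair(0, a)))   [R1 at 2.2.1]

pair(pair(pair(0, a), 0), pair(pair(0, a), pair(0, a)))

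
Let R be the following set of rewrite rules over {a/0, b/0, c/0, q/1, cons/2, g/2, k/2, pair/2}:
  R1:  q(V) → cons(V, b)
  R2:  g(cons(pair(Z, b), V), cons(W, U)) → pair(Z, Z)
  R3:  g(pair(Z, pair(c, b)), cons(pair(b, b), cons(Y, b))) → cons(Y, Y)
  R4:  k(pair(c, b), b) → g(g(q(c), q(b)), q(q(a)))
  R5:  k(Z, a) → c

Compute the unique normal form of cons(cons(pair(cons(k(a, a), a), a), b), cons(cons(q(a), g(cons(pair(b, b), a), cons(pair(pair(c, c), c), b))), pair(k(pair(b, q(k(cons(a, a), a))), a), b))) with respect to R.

cons(cons(pair(cons(c, a), a), b), cons(cons(cons(a, b), pair(b, b)), pair(c, b)))

1. cons(cons(pair(cons(k(a, a), a), a), b), cons(cons(q(a), g(cons(pair(b, b), a), cons(pair(pair(c, c), c), b))), pair(k(pair(b, q(k(cons(a, a), a))), a), b)))  →  cons(cons(pair(cons(c, a), a), b), cons(cons(q(a), g(cons(pair(b, b), a), cons(pair(pair(c, c), c), b))), pair(k(pair(b, q(k(cons(a, a), a))), a), b)))   [R5 at 1.1.1.1]
2. cons(cons(pair(cons(c, a), a), b), cons(cons(q(a), g(cons(pair(b, b), a), cons(pair(pair(c, c), c), b))), pair(k(pair(b, q(k(cons(a, a), a))), a), b)))  →  cons(cons(pair(cons(c, a), a), b), cons(cons(cons(a, b), g(cons(pair(b, b), a), cons(pair(pair(c, c), c), b))), pair(k(pair(b, q(k(cons(a, a), a))), a), b)))   [R1 at 2.1.1]
3. cons(cons(pair(cons(c, a), a), b), cons(cons(cons(a, b), g(cons(pair(b, b), a), cons(pair(pair(c, c), c), b))), pair(k(pair(b, q(k(cons(a, a), a))), a), b)))  →  cons(cons(pair(cons(c, a), a), b), cons(cons(cons(a, b), pair(b, b)), pair(k(pair(b, q(k(cons(a, a), a))), a), b)))   [R2 at 2.1.2]
4. cons(cons(pair(cons(c, a), a), b), cons(cons(cons(a, b), pair(b, b)), pair(k(pair(b, q(k(cons(a, a), a))), a), b)))  →  cons(cons(pair(cons(c, a), a), b), cons(cons(cons(a, b), pair(b, b)), pair(c, b)))   [R5 at 2.2.1]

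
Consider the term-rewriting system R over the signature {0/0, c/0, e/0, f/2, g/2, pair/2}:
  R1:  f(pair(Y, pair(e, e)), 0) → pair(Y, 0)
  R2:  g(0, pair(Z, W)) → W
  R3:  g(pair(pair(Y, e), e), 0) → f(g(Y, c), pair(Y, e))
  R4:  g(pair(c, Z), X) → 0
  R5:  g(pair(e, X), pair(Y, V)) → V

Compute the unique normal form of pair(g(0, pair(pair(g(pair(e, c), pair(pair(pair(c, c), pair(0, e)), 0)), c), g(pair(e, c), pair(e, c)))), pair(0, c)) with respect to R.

pair(c, pair(0, c))

1. pair(g(0, pair(pair(g(pair(e, c), pair(pair(pair(c, c), pair(0, e)), 0)), c), g(pair(e, c), pair(e, c)))), pair(0, c))  →  pair(g(pair(e, c), pair(e, c)), pair(0, c))   [R2 at 1]
2. pair(g(pair(e, c), pair(e, c)), pair(0, c))  →  pair(c, pair(0, c))   [R5 at 1]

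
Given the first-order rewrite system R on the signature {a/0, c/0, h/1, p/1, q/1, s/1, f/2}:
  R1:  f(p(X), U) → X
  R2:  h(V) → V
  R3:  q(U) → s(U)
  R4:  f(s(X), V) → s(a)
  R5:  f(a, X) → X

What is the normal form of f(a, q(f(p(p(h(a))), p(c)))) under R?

s(p(a))

1. f(a, q(f(p(p(h(a))), p(c))))  →  q(f(p(p(h(a))), p(c)))   [R5 at ε]
2. q(f(p(p(h(a))), p(c)))  →  s(f(p(p(h(a))), p(c)))   [R3 at ε]
3. s(f(p(p(h(a))), p(c)))  →  s(p(h(a)))   [R1 at 1]
4. s(p(h(a)))  →  s(p(a))   [R2 at 1.1]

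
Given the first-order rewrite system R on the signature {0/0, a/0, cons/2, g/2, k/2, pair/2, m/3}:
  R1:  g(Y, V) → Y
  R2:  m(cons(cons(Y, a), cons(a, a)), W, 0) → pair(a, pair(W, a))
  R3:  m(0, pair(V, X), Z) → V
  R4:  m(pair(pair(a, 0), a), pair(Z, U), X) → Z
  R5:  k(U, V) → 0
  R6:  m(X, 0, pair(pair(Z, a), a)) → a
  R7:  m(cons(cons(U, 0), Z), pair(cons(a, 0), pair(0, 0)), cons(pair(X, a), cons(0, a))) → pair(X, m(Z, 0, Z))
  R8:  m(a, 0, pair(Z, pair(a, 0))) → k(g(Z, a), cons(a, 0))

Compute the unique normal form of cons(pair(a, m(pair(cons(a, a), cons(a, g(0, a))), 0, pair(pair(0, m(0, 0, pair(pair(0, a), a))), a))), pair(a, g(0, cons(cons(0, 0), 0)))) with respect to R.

1. cons(pair(a, m(pair(cons(a, a), cons(a, g(0, a))), 0, pair(pair(0, m(0, 0, pair(pair(0, a), a))), a))), pair(a, g(0, cons(cons(0, 0), 0))))  →  cons(pair(a, m(pair(cons(a, a), cons(a, 0)), 0, pair(pair(0, m(0, 0, pair(pair(0, a), a))), a))), pair(a, g(0, cons(cons(0, 0), 0))))   [R1 at 1.2.1.2.2]
2. cons(pair(a, m(pair(cons(a, a), cons(a, 0)), 0, pair(pair(0, m(0, 0, pair(pair(0, a), a))), a))), pair(a, g(0, cons(cons(0, 0), 0))))  →  cons(pair(a, m(pair(cons(a, a), cons(a, 0)), 0, pair(pair(0, a), a))), pair(a, g(0, cons(cons(0, 0), 0))))   [R6 at 1.2.3.1.2]
3. cons(pair(a, m(pair(cons(a, a), cons(a, 0)), 0, pair(pair(0, a), a))), pair(a, g(0, cons(cons(0, 0), 0))))  →  cons(pair(a, a), pair(a, g(0, cons(cons(0, 0), 0))))   [R6 at 1.2]
4. cons(pair(a, a), pair(a, g(0, cons(cons(0, 0), 0))))  →  cons(pair(a, a), pair(a, 0))   [R1 at 2.2]

cons(pair(a, a), pair(a, 0))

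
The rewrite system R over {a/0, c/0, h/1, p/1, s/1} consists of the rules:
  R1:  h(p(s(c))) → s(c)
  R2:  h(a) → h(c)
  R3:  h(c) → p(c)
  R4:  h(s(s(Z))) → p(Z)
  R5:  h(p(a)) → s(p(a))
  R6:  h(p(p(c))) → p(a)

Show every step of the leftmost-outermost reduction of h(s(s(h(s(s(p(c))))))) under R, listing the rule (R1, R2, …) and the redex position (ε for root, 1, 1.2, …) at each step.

p(p(p(c)))

1. h(s(s(h(s(s(p(c)))))))  →  p(h(s(s(p(c)))))   [R4 at ε]
2. p(h(s(s(p(c)))))  →  p(p(p(c)))   [R4 at 1]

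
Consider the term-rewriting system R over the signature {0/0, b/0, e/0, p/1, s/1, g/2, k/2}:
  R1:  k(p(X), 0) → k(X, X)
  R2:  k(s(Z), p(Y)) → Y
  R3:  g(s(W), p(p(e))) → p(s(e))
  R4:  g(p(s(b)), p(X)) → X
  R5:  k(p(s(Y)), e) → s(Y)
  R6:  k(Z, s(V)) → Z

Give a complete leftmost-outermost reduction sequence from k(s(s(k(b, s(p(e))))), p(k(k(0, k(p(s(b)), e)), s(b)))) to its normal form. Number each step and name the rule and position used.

1. k(s(s(k(b, s(p(e))))), p(k(k(0, k(p(s(b)), e)), s(b))))  →  k(k(0, k(p(s(b)), e)), s(b))   [R2 at ε]
2. k(k(0, k(p(s(b)), e)), s(b))  →  k(0, k(p(s(b)), e))   [R6 at ε]
3. k(0, k(p(s(b)), e))  →  k(0, s(b))   [R5 at 2]
4. k(0, s(b))  →  0   [R6 at ε]

0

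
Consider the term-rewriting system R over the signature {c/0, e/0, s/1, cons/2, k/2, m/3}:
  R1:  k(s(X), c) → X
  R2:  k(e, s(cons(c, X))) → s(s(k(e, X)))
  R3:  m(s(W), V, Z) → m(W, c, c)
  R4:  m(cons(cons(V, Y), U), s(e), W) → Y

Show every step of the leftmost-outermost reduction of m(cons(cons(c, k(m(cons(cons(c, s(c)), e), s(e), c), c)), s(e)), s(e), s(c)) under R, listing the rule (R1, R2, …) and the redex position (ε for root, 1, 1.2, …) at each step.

c

1. m(cons(cons(c, k(m(cons(cons(c, s(c)), e), s(e), c), c)), s(e)), s(e), s(c))  →  k(m(cons(cons(c, s(c)), e), s(e), c), c)   [R4 at ε]
2. k(m(cons(cons(c, s(c)), e), s(e), c), c)  →  k(s(c), c)   [R4 at 1]
3. k(s(c), c)  →  c   [R1 at ε]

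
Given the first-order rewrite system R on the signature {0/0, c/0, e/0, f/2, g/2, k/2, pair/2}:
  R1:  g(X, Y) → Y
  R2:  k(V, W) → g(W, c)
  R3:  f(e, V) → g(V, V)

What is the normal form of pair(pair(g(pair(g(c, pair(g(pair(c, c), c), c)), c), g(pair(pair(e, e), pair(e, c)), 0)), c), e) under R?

pair(pair(0, c), e)

1. pair(pair(g(pair(g(c, pair(g(pair(c, c), c), c)), c), g(pair(pair(e, e), pair(e, c)), 0)), c), e)  →  pair(pair(g(pair(pair(e, e), pair(e, c)), 0), c), e)   [R1 at 1.1]
2. pair(pair(g(pair(pair(e, e), pair(e, c)), 0), c), e)  →  pair(pair(0, c), e)   [R1 at 1.1]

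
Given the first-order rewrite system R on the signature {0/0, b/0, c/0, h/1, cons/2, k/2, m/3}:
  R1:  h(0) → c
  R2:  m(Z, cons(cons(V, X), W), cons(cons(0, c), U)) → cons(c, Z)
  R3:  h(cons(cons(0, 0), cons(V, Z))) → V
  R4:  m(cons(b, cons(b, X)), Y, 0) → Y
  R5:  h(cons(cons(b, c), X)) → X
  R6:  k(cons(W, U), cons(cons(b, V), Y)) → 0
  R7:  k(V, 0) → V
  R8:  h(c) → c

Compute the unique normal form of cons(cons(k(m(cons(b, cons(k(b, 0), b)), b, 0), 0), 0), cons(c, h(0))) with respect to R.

cons(cons(b, 0), cons(c, c))

1. cons(cons(k(m(cons(b, cons(k(b, 0), b)), b, 0), 0), 0), cons(c, h(0)))  →  cons(cons(m(cons(b, cons(k(b, 0), b)), b, 0), 0), cons(c, h(0)))   [R7 at 1.1]
2. cons(cons(m(cons(b, cons(k(b, 0), b)), b, 0), 0), cons(c, h(0)))  →  cons(cons(m(cons(b, cons(b, b)), b, 0), 0), cons(c, h(0)))   [R7 at 1.1.1.2.1]
3. cons(cons(m(cons(b, cons(b, b)), b, 0), 0), cons(c, h(0)))  →  cons(cons(b, 0), cons(c, h(0)))   [R4 at 1.1]
4. cons(cons(b, 0), cons(c, h(0)))  →  cons(cons(b, 0), cons(c, c))   [R1 at 2.2]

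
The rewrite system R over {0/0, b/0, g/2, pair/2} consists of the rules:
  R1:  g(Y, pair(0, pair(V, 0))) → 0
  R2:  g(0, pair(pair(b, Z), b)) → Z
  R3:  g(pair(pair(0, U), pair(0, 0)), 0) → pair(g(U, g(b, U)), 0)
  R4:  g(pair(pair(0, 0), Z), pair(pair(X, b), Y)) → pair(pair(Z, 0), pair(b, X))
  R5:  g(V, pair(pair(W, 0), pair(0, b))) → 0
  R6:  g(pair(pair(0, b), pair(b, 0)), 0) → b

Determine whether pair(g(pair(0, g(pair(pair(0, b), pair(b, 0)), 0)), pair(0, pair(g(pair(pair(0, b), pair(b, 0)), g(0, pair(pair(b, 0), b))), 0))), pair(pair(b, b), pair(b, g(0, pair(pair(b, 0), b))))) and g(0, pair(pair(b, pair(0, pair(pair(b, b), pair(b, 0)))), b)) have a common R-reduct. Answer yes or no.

yes — NF(t₁) = pair(0, pair(pair(b, b), pair(b, 0))), NF(t₂) = pair(0, pair(pair(b, b), pair(b, 0)))

Reduce t₁ = pair(g(pair(0, g(pair(pair(0, b), pair(b, 0)), 0)), pair(0, pair(g(pair(pair(0, b), pair(b, 0)), g(0, pair(pair(b, 0), b))), 0))), pair(pair(b, b), pair(b, g(0, pair(pair(b, 0), b))))):
1. pair(g(pair(0, g(pair(pair(0, b), pair(b, 0)), 0)), pair(0, pair(g(pair(pair(0, b), pair(b, 0)), g(0, pair(pair(b, 0), b))), 0))), pair(pair(b, b), pair(b, g(0, pair(pair(b, 0), b)))))  →  pair(0, pair(pair(b, b), pair(b, g(0, pair(pair(b, 0), b)))))   [R1 at 1]
2. pair(0, pair(pair(b, b), pair(b, g(0, pair(pair(b, 0), b)))))  →  pair(0, pair(pair(b, b), pair(b, 0)))   [R2 at 2.2.2]

Reduce t₂ = g(0, pair(pair(b, pair(0, pair(pair(b, b), pair(b, 0)))), b)):
1. g(0, pair(pair(b, pair(0, pair(pair(b, b), pair(b, 0)))), b))  →  pair(0, pair(pair(b, b), pair(b, 0)))   [R2 at ε]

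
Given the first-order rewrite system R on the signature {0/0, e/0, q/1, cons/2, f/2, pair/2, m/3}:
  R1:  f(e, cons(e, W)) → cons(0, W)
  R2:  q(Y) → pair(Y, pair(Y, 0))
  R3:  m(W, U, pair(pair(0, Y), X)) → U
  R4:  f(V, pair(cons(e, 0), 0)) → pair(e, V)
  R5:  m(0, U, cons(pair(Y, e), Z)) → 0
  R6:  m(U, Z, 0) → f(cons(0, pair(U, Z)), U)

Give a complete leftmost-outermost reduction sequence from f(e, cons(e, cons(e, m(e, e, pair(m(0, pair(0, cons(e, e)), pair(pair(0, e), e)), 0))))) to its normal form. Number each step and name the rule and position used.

cons(0, cons(e, e))

1. f(e, cons(e, cons(e, m(e, e, pair(m(0, pair(0, cons(e, e)), pair(pair(0, e), e)), 0)))))  →  cons(0, cons(e, m(e, e, pair(m(0, pair(0, cons(e, e)), pair(pair(0, e), e)), 0))))   [R1 at ε]
2. cons(0, cons(e, m(e, e, pair(m(0, pair(0, cons(e, e)), pair(pair(0, e), e)), 0))))  →  cons(0, cons(e, m(e, e, pair(pair(0, cons(e, e)), 0))))   [R3 at 2.2.3.1]
3. cons(0, cons(e, m(e, e, pair(pair(0, cons(e, e)), 0))))  →  cons(0, cons(e, e))   [R3 at 2.2]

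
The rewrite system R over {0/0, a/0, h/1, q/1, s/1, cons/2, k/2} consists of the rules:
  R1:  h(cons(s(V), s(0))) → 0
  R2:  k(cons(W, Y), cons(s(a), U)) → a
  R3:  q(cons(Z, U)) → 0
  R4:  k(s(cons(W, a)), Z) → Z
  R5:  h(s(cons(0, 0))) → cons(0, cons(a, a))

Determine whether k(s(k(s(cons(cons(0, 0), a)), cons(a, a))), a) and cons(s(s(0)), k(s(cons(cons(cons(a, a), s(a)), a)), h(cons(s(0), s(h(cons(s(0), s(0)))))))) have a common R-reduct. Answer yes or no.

no — NF(t₁) = a, NF(t₂) = cons(s(s(0)), 0)

Reduce t₁ = k(s(k(s(cons(cons(0, 0), a)), cons(a, a))), a):
1. k(s(k(s(cons(cons(0, 0), a)), cons(a, a))), a)  →  k(s(cons(a, a)), a)   [R4 at 1.1]
2. k(s(cons(a, a)), a)  →  a   [R4 at ε]

Reduce t₂ = cons(s(s(0)), k(s(cons(cons(cons(a, a), s(a)), a)), h(cons(s(0), s(h(cons(s(0), s(0)))))))):
1. cons(s(s(0)), k(s(cons(cons(cons(a, a), s(a)), a)), h(cons(s(0), s(h(cons(s(0), s(0))))))))  →  cons(s(s(0)), h(cons(s(0), s(h(cons(s(0), s(0)))))))   [R4 at 2]
2. cons(s(s(0)), h(cons(s(0), s(h(cons(s(0), s(0)))))))  →  cons(s(s(0)), h(cons(s(0), s(0))))   [R1 at 2.1.2.1]
3. cons(s(s(0)), h(cons(s(0), s(0))))  →  cons(s(s(0)), 0)   [R1 at 2]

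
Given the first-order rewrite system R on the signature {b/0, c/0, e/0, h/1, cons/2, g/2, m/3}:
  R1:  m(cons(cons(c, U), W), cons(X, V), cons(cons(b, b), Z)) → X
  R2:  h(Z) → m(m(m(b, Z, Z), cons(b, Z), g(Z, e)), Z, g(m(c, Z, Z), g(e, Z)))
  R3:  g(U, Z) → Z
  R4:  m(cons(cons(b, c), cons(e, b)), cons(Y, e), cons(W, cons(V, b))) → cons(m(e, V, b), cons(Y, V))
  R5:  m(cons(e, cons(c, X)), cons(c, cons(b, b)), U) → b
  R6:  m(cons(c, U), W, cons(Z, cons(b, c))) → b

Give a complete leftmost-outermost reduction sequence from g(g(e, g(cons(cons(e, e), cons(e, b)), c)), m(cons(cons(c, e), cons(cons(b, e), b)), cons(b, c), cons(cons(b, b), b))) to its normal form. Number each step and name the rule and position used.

1. g(g(e, g(cons(cons(e, e), cons(e, b)), c)), m(cons(cons(c, e), cons(cons(b, e), b)), cons(b, c), cons(cons(b, b), b)))  →  m(cons(cons(c, e), cons(cons(b, e), b)), cons(b, c), cons(cons(b, b), b))   [R3 at ε]
2. m(cons(cons(c, e), cons(cons(b, e), b)), cons(b, c), cons(cons(b, b), b))  →  b   [R1 at ε]

b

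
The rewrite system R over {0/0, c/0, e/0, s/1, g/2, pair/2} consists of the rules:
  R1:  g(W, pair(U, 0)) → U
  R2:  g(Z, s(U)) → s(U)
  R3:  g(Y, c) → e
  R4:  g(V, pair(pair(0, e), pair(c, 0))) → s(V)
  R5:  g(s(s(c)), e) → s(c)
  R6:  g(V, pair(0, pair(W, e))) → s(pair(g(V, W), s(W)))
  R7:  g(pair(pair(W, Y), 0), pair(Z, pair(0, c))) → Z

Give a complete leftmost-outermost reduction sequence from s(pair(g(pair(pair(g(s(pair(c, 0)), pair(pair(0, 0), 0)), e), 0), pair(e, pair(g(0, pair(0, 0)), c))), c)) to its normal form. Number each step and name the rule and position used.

1. s(pair(g(pair(pair(g(s(pair(c, 0)), pair(pair(0, 0), 0)), e), 0), pair(e, pair(g(0, pair(0, 0)), c))), c))  →  s(pair(g(pair(pair(pair(0, 0), e), 0), pair(e, pair(g(0, pair(0, 0)), c))), c))   [R1 at 1.1.1.1.1]
2. s(pair(g(pair(pair(pair(0, 0), e), 0), pair(e, pair(g(0, pair(0, 0)), c))), c))  →  s(pair(g(pair(pair(pair(0, 0), e), 0), pair(e, pair(0, c))), c))   [R1 at 1.1.2.2.1]
3. s(pair(g(pair(pair(pair(0, 0), e), 0), pair(e, pair(0, c))), c))  →  s(pair(e, c))   [R7 at 1.1]

s(pair(e, c))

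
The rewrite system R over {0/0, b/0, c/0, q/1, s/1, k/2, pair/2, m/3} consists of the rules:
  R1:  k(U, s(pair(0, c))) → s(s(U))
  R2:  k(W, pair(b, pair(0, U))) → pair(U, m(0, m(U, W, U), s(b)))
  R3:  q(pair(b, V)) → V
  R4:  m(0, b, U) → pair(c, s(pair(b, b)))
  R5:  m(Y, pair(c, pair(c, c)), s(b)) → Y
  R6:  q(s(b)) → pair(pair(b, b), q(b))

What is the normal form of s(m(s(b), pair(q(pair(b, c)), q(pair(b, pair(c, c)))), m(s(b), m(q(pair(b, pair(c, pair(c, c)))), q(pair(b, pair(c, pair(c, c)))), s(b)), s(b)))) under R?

1. s(m(s(b), pair(q(pair(b, c)), q(pair(b, pair(c, c)))), m(s(b), m(q(pair(b, pair(c, pair(c, c)))), q(pair(b, pair(c, pair(c, c)))), s(b)), s(b))))  →  s(m(s(b), pair(c, q(pair(b, pair(c, c)))), m(s(b), m(q(pair(b, pair(c, pair(c, c)))), q(pair(b, pair(c, pair(c, c)))), s(b)), s(b))))   [R3 at 1.2.1]
2. s(m(s(b), pair(c, q(pair(b, pair(c, c)))), m(s(b), m(q(pair(b, pair(c, pair(c, c)))), q(pair(b, pair(c, pair(c, c)))), s(b)), s(b))))  →  s(m(s(b), pair(c, pair(c, c)), m(s(b), m(q(pair(b, pair(c, pair(c, c)))), q(pair(b, pair(c, pair(c, c)))), s(b)), s(b))))   [R3 at 1.2.2]
3. s(m(s(b), pair(c, pair(c, c)), m(s(b), m(q(pair(b, pair(c, pair(c, c)))), q(pair(b, pair(c, pair(c, c)))), s(b)), s(b))))  →  s(m(s(b), pair(c, pair(c, c)), m(s(b), m(pair(c, pair(c, c)), q(pair(b, pair(c, pair(c, c)))), s(b)), s(b))))   [R3 at 1.3.2.1]
4. s(m(s(b), pair(c, pair(c, c)), m(s(b), m(pair(c, pair(c, c)), q(pair(b, pair(c, pair(c, c)))), s(b)), s(b))))  →  s(m(s(b), pair(c, pair(c, c)), m(s(b), m(pair(c, pair(c, c)), pair(c, pair(c, c)), s(b)), s(b))))   [R3 at 1.3.2.2]
5. s(m(s(b), pair(c, pair(c, c)), m(s(b), m(pair(c, pair(c, c)), pair(c, pair(c, c)), s(b)), s(b))))  →  s(m(s(b), pair(c, pair(c, c)), m(s(b), pair(c, pair(c, c)), s(b))))   [R5 at 1.3.2]
6. s(m(s(b), pair(c, pair(c, c)), m(s(b), pair(c, pair(c, c)), s(b))))  →  s(m(s(b), pair(c, pair(c, c)), s(b)))   [R5 at 1.3]
7. s(m(s(b), pair(c, pair(c, c)), s(b)))  →  s(s(b))   [R5 at 1]

s(s(b))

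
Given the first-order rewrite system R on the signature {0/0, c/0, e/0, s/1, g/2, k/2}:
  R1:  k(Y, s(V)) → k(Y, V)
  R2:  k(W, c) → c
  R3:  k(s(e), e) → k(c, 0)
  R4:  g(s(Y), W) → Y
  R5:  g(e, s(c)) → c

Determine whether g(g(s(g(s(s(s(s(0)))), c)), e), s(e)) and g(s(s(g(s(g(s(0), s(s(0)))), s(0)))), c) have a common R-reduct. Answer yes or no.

Reduce t₁ = g(g(s(g(s(s(s(s(0)))), c)), e), s(e)):
1. g(g(s(g(s(s(s(s(0)))), c)), e), s(e))  →  g(g(s(s(s(s(0)))), c), s(e))   [R4 at 1]
2. g(g(s(s(s(s(0)))), c), s(e))  →  g(s(s(s(0))), s(e))   [R4 at 1]
3. g(s(s(s(0))), s(e))  →  s(s(0))   [R4 at ε]

Reduce t₂ = g(s(s(g(s(g(s(0), s(s(0)))), s(0)))), c):
1. g(s(s(g(s(g(s(0), s(s(0)))), s(0)))), c)  →  s(g(s(g(s(0), s(s(0)))), s(0)))   [R4 at ε]
2. s(g(s(g(s(0), s(s(0)))), s(0)))  →  s(g(s(0), s(s(0))))   [R4 at 1]
3. s(g(s(0), s(s(0))))  →  s(0)   [R4 at 1]

no — NF(t₁) = s(s(0)), NF(t₂) = s(0)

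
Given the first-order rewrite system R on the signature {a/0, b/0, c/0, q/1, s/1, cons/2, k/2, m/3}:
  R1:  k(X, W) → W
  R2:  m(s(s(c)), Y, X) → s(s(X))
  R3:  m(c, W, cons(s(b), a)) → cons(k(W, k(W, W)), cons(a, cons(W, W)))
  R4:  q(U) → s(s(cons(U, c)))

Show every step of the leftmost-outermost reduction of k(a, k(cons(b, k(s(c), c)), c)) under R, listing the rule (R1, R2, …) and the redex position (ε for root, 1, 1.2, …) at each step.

1. k(a, k(cons(b, k(s(c), c)), c))  →  k(cons(b, k(s(c), c)), c)   [R1 at ε]
2. k(cons(b, k(s(c), c)), c)  →  c   [R1 at ε]

c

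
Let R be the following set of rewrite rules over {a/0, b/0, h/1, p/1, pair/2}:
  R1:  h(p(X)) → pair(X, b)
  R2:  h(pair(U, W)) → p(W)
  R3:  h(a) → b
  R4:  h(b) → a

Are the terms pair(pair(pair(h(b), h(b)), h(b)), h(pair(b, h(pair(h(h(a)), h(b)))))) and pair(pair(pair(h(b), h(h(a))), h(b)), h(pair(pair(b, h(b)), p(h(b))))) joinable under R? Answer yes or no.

yes — NF(t₁) = pair(pair(pair(a, a), a), p(p(a))), NF(t₂) = pair(pair(pair(a, a), a), p(p(a)))

Reduce t₁ = pair(pair(pair(h(b), h(b)), h(b)), h(pair(b, h(pair(h(h(a)), h(b)))))):
1. pair(pair(pair(h(b), h(b)), h(b)), h(pair(b, h(pair(h(h(a)), h(b))))))  →  pair(pair(pair(a, h(b)), h(b)), h(pair(b, h(pair(h(h(a)), h(b))))))   [R4 at 1.1.1]
2. pair(pair(pair(a, h(b)), h(b)), h(pair(b, h(pair(h(h(a)), h(b))))))  →  pair(pair(pair(a, a), h(b)), h(pair(b, h(pair(h(h(a)), h(b))))))   [R4 at 1.1.2]
3. pair(pair(pair(a, a), h(b)), h(pair(b, h(pair(h(h(a)), h(b))))))  →  pair(pair(pair(a, a), a), h(pair(b, h(pair(h(h(a)), h(b))))))   [R4 at 1.2]
4. pair(pair(pair(a, a), a), h(pair(b, h(pair(h(h(a)), h(b))))))  →  pair(pair(pair(a, a), a), p(h(pair(h(h(a)), h(b)))))   [R2 at 2]
5. pair(pair(pair(a, a), a), p(h(pair(h(h(a)), h(b)))))  →  pair(pair(pair(a, a), a), p(p(h(b))))   [R2 at 2.1]
6. pair(pair(pair(a, a), a), p(p(h(b))))  →  pair(pair(pair(a, a), a), p(p(a)))   [R4 at 2.1.1]

Reduce t₂ = pair(pair(pair(h(b), h(h(a))), h(b)), h(pair(pair(b, h(b)), p(h(b))))):
1. pair(pair(pair(h(b), h(h(a))), h(b)), h(pair(pair(b, h(b)), p(h(b)))))  →  pair(pair(pair(a, h(h(a))), h(b)), h(pair(pair(b, h(b)), p(h(b)))))   [R4 at 1.1.1]
2. pair(pair(pair(a, h(h(a))), h(b)), h(pair(pair(b, h(b)), p(h(b)))))  →  pair(pair(pair(a, h(b)), h(b)), h(pair(pair(b, h(b)), p(h(b)))))   [R3 at 1.1.2.1]
3. pair(pair(pair(a, h(b)), h(b)), h(pair(pair(b, h(b)), p(h(b)))))  →  pair(pair(pair(a, a), h(b)), h(pair(pair(b, h(b)), p(h(b)))))   [R4 at 1.1.2]
4. pair(pair(pair(a, a), h(b)), h(pair(pair(b, h(b)), p(h(b)))))  →  pair(pair(pair(a, a), a), h(pair(pair(b, h(b)), p(h(b)))))   [R4 at 1.2]
5. pair(pair(pair(a, a), a), h(pair(pair(b, h(b)), p(h(b)))))  →  pair(pair(pair(a, a), a), p(p(h(b))))   [R2 at 2]
6. pair(pair(pair(a, a), a), p(p(h(b))))  →  pair(pair(pair(a, a), a), p(p(a)))   [R4 at 2.1.1]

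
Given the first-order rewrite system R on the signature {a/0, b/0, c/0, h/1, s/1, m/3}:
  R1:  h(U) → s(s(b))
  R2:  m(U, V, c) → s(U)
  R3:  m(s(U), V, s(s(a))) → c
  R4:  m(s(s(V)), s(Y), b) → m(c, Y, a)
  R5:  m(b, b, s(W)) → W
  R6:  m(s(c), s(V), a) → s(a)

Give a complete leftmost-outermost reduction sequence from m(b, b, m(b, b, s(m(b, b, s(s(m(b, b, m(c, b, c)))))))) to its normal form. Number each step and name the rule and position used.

c

1. m(b, b, m(b, b, s(m(b, b, s(s(m(b, b, m(c, b, c))))))))  →  m(b, b, m(b, b, s(s(m(b, b, m(c, b, c))))))   [R5 at 3]
2. m(b, b, m(b, b, s(s(m(b, b, m(c, b, c))))))  →  m(b, b, s(m(b, b, m(c, b, c))))   [R5 at 3]
3. m(b, b, s(m(b, b, m(c, b, c))))  →  m(b, b, m(c, b, c))   [R5 at ε]
4. m(b, b, m(c, b, c))  →  m(b, b, s(c))   [R2 at 3]
5. m(b, b, s(c))  →  c   [R5 at ε]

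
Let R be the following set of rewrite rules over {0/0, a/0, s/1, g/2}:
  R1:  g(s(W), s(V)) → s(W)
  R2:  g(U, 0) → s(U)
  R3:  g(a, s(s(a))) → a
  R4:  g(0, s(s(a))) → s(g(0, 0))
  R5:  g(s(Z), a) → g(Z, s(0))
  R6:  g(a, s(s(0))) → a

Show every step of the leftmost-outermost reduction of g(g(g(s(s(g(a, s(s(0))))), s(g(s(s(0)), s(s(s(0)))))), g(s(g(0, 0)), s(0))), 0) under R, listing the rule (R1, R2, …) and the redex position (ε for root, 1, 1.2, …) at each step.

s(s(s(a)))

1. g(g(g(s(s(g(a, s(s(0))))), s(g(s(s(0)), s(s(s(0)))))), g(s(g(0, 0)), s(0))), 0)  →  s(g(g(s(s(g(a, s(s(0))))), s(g(s(s(0)), s(s(s(0)))))), g(s(g(0, 0)), s(0))))   [R2 at ε]
2. s(g(g(s(s(g(a, s(s(0))))), s(g(s(s(0)), s(s(s(0)))))), g(s(g(0, 0)), s(0))))  →  s(g(s(s(g(a, s(s(0))))), g(s(g(0, 0)), s(0))))   [R1 at 1.1]
3. s(g(s(s(g(a, s(s(0))))), g(s(g(0, 0)), s(0))))  →  s(g(s(s(a)), g(s(g(0, 0)), s(0))))   [R6 at 1.1.1.1]
4. s(g(s(s(a)), g(s(g(0, 0)), s(0))))  →  s(g(s(s(a)), s(g(0, 0))))   [R1 at 1.2]
5. s(g(s(s(a)), s(g(0, 0))))  →  s(s(s(a)))   [R1 at 1]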